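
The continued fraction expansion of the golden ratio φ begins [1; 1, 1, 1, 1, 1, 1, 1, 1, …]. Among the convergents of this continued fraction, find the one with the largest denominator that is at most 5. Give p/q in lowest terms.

a_0 = 1: 1/1  (≤ bound)
a_1 = 1: 2/1  (≤ bound)
a_2 = 1: 3/2  (≤ bound)
a_3 = 1: 5/3  (≤ bound)
a_4 = 1: 8/5  (≤ bound)
a_5 = 1: 13/8  (> 5, stop)

8/5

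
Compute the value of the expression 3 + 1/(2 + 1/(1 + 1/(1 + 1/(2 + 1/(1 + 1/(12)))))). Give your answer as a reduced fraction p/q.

Compute successive convergents:
a_0 = 3: 3/1
a_1 = 2: 7/2
a_2 = 1: 10/3
a_3 = 1: 17/5
a_4 = 2: 44/13
a_5 = 1: 61/18
a_6 = 12: 776/229

776/229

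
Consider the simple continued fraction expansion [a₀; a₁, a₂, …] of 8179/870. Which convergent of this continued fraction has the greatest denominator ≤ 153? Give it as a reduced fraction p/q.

a_0 = 9: 9/1  (≤ bound)
a_1 = 2: 19/2  (≤ bound)
a_2 = 2: 47/5  (≤ bound)
a_3 = 34: 1617/172  (> 153, stop)

47/5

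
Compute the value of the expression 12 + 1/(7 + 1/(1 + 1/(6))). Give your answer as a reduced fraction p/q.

667/55

Start with 6.
1 + 1/(6/1) = 1 + 1/6 = 7/6
7 + 1/(7/6) = 7 + 6/7 = 55/7
12 + 1/(55/7) = 12 + 7/55 = 667/55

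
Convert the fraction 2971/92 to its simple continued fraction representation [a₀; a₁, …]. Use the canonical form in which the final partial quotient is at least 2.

Run the Euclidean algorithm, recording each quotient:
2971 ÷ 92 → quotient 32, remainder 27
92 ÷ 27 → quotient 3, remainder 11
27 ÷ 11 → quotient 2, remainder 5
11 ÷ 5 → quotient 2, remainder 1
5 ÷ 1 → quotient 5, remainder 0

[32; 3, 2, 2, 5]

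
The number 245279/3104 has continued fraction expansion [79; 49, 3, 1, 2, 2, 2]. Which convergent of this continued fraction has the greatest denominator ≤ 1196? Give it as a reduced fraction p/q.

42829/542

List convergents until the denominator exceeds the bound:
a_0 = 79: 79/1  (≤ bound)
a_1 = 49: 3872/49  (≤ bound)
a_2 = 3: 11695/148  (≤ bound)
a_3 = 1: 15567/197  (≤ bound)
a_4 = 2: 42829/542  (≤ bound)
a_5 = 2: 101225/1281  (> 1196, stop)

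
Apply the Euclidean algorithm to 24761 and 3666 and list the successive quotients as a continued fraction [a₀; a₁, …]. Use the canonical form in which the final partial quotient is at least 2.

[6; 1, 3, 14, 1, 1, 7, 4]

⌊24761/3666⌋ = 6, remainder 2765
⌊3666/2765⌋ = 1, remainder 901
⌊2765/901⌋ = 3, remainder 62
⌊901/62⌋ = 14, remainder 33
⌊62/33⌋ = 1, remainder 29
⌊33/29⌋ = 1, remainder 4
⌊29/4⌋ = 7, remainder 1
⌊4/1⌋ = 4, remainder 0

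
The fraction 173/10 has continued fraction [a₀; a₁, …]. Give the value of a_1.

Run the Euclidean algorithm, recording each quotient:
173 = 17·10 + 3, so a_0 = 17
10 = 3·3 + 1, so a_1 = 3

3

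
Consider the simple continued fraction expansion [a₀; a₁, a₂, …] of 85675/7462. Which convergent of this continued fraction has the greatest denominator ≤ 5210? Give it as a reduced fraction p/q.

17073/1487

List convergents until the denominator exceeds the bound:
a_0 = 11: 11/1  (≤ bound)
a_1 = 2: 23/2  (≤ bound)
a_2 = 13: 310/27  (≤ bound)
a_3 = 55: 17073/1487  (≤ bound)
a_4 = 5: 85675/7462  (> 5210, stop)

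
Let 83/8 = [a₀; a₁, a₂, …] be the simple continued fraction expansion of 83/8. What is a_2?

1

Repeatedly divide and take the remainder:
83 = 10·8 + 3, so a_0 = 10
8 = 2·3 + 2, so a_1 = 2
3 = 1·2 + 1, so a_2 = 1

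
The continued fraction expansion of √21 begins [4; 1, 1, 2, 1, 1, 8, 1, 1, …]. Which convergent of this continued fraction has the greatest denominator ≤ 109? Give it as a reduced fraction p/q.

a_0 = 4: 4/1  (≤ bound)
a_1 = 1: 5/1  (≤ bound)
a_2 = 1: 9/2  (≤ bound)
a_3 = 2: 23/5  (≤ bound)
a_4 = 1: 32/7  (≤ bound)
a_5 = 1: 55/12  (≤ bound)
a_6 = 8: 472/103  (≤ bound)
a_7 = 1: 527/115  (> 109, stop)

472/103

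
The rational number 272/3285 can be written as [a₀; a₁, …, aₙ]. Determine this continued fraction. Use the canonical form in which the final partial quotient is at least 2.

[0; 12, 12, 1, 20]

⌊272/3285⌋ = 0, remainder 272
⌊3285/272⌋ = 12, remainder 21
⌊272/21⌋ = 12, remainder 20
⌊21/20⌋ = 1, remainder 1
⌊20/1⌋ = 20, remainder 0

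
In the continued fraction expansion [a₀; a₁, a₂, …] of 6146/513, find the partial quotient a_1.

1

⌊6146/513⌋ = 11, remainder 503
⌊513/503⌋ = 1, remainder 10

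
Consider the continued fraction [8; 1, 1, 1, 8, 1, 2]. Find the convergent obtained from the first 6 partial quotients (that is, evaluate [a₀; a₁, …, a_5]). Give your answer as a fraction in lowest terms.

Start with 1.
8 + 1/(1/1) = 8 + 1/1 = 9/1
1 + 1/(9/1) = 1 + 1/9 = 10/9
1 + 1/(10/9) = 1 + 9/10 = 19/10
1 + 1/(19/10) = 1 + 10/19 = 29/19
8 + 1/(29/19) = 8 + 19/29 = 251/29

251/29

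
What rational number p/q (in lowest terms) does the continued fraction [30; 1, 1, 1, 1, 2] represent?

Starting at the tail and folding back:
Start with 2.
1 + 1/(2/1) = 1 + 1/2 = 3/2
1 + 1/(3/2) = 1 + 2/3 = 5/3
1 + 1/(5/3) = 1 + 3/5 = 8/5
1 + 1/(8/5) = 1 + 5/8 = 13/8
30 + 1/(13/8) = 30 + 8/13 = 398/13

398/13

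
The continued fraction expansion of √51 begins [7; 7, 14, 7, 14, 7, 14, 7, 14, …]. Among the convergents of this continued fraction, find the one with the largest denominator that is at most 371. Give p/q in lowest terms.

List convergents until the denominator exceeds the bound:
a_0 = 7: 7/1  (≤ bound)
a_1 = 7: 50/7  (≤ bound)
a_2 = 14: 707/99  (≤ bound)
a_3 = 7: 4999/700  (> 371, stop)

707/99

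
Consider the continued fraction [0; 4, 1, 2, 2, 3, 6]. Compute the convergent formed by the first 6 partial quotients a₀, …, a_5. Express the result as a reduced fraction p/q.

a_0 = 0: 0/1
a_1 = 4: 1/4
a_2 = 1: 1/5
a_3 = 2: 3/14
a_4 = 2: 7/33
a_5 = 3: 24/113

24/113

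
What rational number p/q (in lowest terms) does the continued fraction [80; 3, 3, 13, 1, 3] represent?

Compute successive convergents:
a_0 = 80: 80/1
a_1 = 3: 241/3
a_2 = 3: 803/10
a_3 = 13: 10680/133
a_4 = 1: 11483/143
a_5 = 3: 45129/562

45129/562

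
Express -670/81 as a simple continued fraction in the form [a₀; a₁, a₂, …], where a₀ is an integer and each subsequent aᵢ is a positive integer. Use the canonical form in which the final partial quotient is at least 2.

[-9; 1, 2, 1, 2, 7]

Repeatedly divide and take the remainder:
-670 = -9·81 + 59, so a_0 = -9
81 = 1·59 + 22, so a_1 = 1
59 = 2·22 + 15, so a_2 = 2
22 = 1·15 + 7, so a_3 = 1
15 = 2·7 + 1, so a_4 = 2
7 = 7·1 + 0, so a_5 = 7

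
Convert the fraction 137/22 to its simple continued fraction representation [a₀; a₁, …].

Run the Euclidean algorithm, recording each quotient:
⌊137/22⌋ = 6, remainder 5
⌊22/5⌋ = 4, remainder 2
⌊5/2⌋ = 2, remainder 1
⌊2/1⌋ = 2, remainder 0

[6; 4, 2, 2]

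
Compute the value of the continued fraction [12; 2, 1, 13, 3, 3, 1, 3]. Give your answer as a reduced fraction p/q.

25349/2054

a_0 = 12: 12/1
a_1 = 2: 25/2
a_2 = 1: 37/3
a_3 = 13: 506/41
a_4 = 3: 1555/126
a_5 = 3: 5171/419
a_6 = 1: 6726/545
a_7 = 3: 25349/2054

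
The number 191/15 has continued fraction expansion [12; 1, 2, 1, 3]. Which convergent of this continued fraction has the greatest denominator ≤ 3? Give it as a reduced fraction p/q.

38/3

a_0 = 12: 12/1  (≤ bound)
a_1 = 1: 13/1  (≤ bound)
a_2 = 2: 38/3  (≤ bound)
a_3 = 1: 51/4  (> 3, stop)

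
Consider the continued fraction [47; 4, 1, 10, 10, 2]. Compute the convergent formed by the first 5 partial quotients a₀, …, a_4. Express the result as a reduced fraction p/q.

Compute successive convergents:
a_0 = 47: 47/1
a_1 = 4: 189/4
a_2 = 1: 236/5
a_3 = 10: 2549/54
a_4 = 10: 25726/545

25726/545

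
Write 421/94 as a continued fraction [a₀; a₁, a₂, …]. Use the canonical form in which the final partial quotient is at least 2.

[4; 2, 11, 4]

421 = 4·94 + 45, so a_0 = 4
94 = 2·45 + 4, so a_1 = 2
45 = 11·4 + 1, so a_2 = 11
4 = 4·1 + 0, so a_3 = 4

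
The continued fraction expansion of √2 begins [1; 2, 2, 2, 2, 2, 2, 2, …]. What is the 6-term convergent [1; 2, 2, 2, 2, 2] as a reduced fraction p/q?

Collapse the nested fraction from the inside out:
Start with 2.
2 + 1/(2/1) = 2 + 1/2 = 5/2
2 + 1/(5/2) = 2 + 2/5 = 12/5
2 + 1/(12/5) = 2 + 5/12 = 29/12
2 + 1/(29/12) = 2 + 12/29 = 70/29
1 + 1/(70/29) = 1 + 29/70 = 99/70

99/70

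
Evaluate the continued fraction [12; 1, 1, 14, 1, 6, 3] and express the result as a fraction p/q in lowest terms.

8461/676

Build up convergents one term at a time:
a_0 = 12: 12/1
a_1 = 1: 13/1
a_2 = 1: 25/2
a_3 = 14: 363/29
a_4 = 1: 388/31
a_5 = 6: 2691/215
a_6 = 3: 8461/676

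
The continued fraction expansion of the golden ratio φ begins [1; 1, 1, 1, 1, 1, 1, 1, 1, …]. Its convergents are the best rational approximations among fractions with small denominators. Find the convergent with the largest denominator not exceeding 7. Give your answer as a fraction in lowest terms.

a_0 = 1: 1/1  (≤ bound)
a_1 = 1: 2/1  (≤ bound)
a_2 = 1: 3/2  (≤ bound)
a_3 = 1: 5/3  (≤ bound)
a_4 = 1: 8/5  (≤ bound)
a_5 = 1: 13/8  (> 7, stop)

8/5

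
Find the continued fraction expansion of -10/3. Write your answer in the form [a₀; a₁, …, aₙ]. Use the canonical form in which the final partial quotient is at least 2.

[-4; 1, 2]

⌊-10/3⌋ = -4, remainder 2
⌊3/2⌋ = 1, remainder 1
⌊2/1⌋ = 2, remainder 0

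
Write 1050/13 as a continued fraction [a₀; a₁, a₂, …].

[80; 1, 3, 3]

⌊1050/13⌋ = 80, remainder 10
⌊13/10⌋ = 1, remainder 3
⌊10/3⌋ = 3, remainder 1
⌊3/1⌋ = 3, remainder 0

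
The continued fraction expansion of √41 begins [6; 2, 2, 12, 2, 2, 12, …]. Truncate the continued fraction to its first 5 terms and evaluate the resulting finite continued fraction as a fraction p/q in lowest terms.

Work from the innermost term outward:
Start with 2.
12 + 1/(2/1) = 12 + 1/2 = 25/2
2 + 1/(25/2) = 2 + 2/25 = 52/25
2 + 1/(52/25) = 2 + 25/52 = 129/52
6 + 1/(129/52) = 6 + 52/129 = 826/129

826/129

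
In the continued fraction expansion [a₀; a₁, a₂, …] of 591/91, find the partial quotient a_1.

⌊591/91⌋ = 6, remainder 45
⌊91/45⌋ = 2, remainder 1

2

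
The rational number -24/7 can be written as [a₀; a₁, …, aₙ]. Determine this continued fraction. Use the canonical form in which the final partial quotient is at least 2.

-24 = -4·7 + 4, so a_0 = -4
7 = 1·4 + 3, so a_1 = 1
4 = 1·3 + 1, so a_2 = 1
3 = 3·1 + 0, so a_3 = 3

[-4; 1, 1, 3]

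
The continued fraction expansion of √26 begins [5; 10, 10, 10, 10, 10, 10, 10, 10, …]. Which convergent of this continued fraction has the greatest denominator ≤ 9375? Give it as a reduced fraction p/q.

5201/1020

List convergents until the denominator exceeds the bound:
a_0 = 5: 5/1  (≤ bound)
a_1 = 10: 51/10  (≤ bound)
a_2 = 10: 515/101  (≤ bound)
a_3 = 10: 5201/1020  (≤ bound)
a_4 = 10: 52525/10301  (> 9375, stop)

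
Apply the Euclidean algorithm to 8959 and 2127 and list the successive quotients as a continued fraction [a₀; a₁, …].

[4; 4, 1, 2, 1, 1, 10, 6]

⌊8959/2127⌋ = 4, remainder 451
⌊2127/451⌋ = 4, remainder 323
⌊451/323⌋ = 1, remainder 128
⌊323/128⌋ = 2, remainder 67
⌊128/67⌋ = 1, remainder 61
⌊67/61⌋ = 1, remainder 6
⌊61/6⌋ = 10, remainder 1
⌊6/1⌋ = 6, remainder 0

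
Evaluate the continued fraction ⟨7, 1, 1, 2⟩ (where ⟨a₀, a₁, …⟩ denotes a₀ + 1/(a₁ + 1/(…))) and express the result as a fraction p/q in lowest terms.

38/5

a_0 = 7: 7/1
a_1 = 1: 8/1
a_2 = 1: 15/2
a_3 = 2: 38/5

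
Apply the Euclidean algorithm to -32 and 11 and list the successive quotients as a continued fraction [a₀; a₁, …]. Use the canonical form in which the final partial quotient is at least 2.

[-3; 11]

⌊-32/11⌋ = -3, remainder 1
⌊11/1⌋ = 11, remainder 0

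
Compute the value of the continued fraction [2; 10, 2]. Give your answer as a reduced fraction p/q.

Build up convergents one term at a time:
a_0 = 2: 2/1
a_1 = 10: 21/10
a_2 = 2: 44/21

44/21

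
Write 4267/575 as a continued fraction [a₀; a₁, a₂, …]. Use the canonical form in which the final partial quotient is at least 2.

Run the Euclidean algorithm, recording each quotient:
4267 ÷ 575 → quotient 7, remainder 242
575 ÷ 242 → quotient 2, remainder 91
242 ÷ 91 → quotient 2, remainder 60
91 ÷ 60 → quotient 1, remainder 31
60 ÷ 31 → quotient 1, remainder 29
31 ÷ 29 → quotient 1, remainder 2
29 ÷ 2 → quotient 14, remainder 1
2 ÷ 1 → quotient 2, remainder 0

[7; 2, 2, 1, 1, 1, 14, 2]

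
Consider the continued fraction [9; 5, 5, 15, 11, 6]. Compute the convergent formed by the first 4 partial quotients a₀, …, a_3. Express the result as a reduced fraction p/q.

Start with 15.
5 + 1/(15/1) = 5 + 1/15 = 76/15
5 + 1/(76/15) = 5 + 15/76 = 395/76
9 + 1/(395/76) = 9 + 76/395 = 3631/395

3631/395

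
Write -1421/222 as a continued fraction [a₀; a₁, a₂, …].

-1421 ÷ 222 → quotient -7, remainder 133
222 ÷ 133 → quotient 1, remainder 89
133 ÷ 89 → quotient 1, remainder 44
89 ÷ 44 → quotient 2, remainder 1
44 ÷ 1 → quotient 44, remainder 0

[-7; 1, 1, 2, 44]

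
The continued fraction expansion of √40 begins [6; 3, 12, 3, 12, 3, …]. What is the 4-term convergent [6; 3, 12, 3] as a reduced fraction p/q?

721/114

Work from the innermost term outward:
Start with 3.
12 + 1/(3/1) = 12 + 1/3 = 37/3
3 + 1/(37/3) = 3 + 3/37 = 114/37
6 + 1/(114/37) = 6 + 37/114 = 721/114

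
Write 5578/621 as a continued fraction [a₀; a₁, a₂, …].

[8; 1, 55, 2, 5]

⌊5578/621⌋ = 8, remainder 610
⌊621/610⌋ = 1, remainder 11
⌊610/11⌋ = 55, remainder 5
⌊11/5⌋ = 2, remainder 1
⌊5/1⌋ = 5, remainder 0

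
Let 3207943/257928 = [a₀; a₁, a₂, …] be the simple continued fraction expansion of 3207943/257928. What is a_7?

2

Run the Euclidean algorithm, recording each quotient:
3207943 ÷ 257928 → quotient 12, remainder 112807
257928 ÷ 112807 → quotient 2, remainder 32314
112807 ÷ 32314 → quotient 3, remainder 15865
32314 ÷ 15865 → quotient 2, remainder 584
15865 ÷ 584 → quotient 27, remainder 97
584 ÷ 97 → quotient 6, remainder 2
97 ÷ 2 → quotient 48, remainder 1
2 ÷ 1 → quotient 2, remainder 0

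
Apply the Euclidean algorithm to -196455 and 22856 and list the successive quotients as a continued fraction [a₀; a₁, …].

[-9; 2, 2, 8, 5, 1, 2, 31]

⌊-196455/22856⌋ = -9, remainder 9249
⌊22856/9249⌋ = 2, remainder 4358
⌊9249/4358⌋ = 2, remainder 533
⌊4358/533⌋ = 8, remainder 94
⌊533/94⌋ = 5, remainder 63
⌊94/63⌋ = 1, remainder 31
⌊63/31⌋ = 2, remainder 1
⌊31/1⌋ = 31, remainder 0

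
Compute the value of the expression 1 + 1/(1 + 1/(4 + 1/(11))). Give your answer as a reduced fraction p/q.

Start with 11.
4 + 1/(11/1) = 4 + 1/11 = 45/11
1 + 1/(45/11) = 1 + 11/45 = 56/45
1 + 1/(56/45) = 1 + 45/56 = 101/56

101/56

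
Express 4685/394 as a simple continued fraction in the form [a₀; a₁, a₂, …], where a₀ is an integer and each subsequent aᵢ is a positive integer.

Repeatedly divide and take the remainder:
4685 ÷ 394 → quotient 11, remainder 351
394 ÷ 351 → quotient 1, remainder 43
351 ÷ 43 → quotient 8, remainder 7
43 ÷ 7 → quotient 6, remainder 1
7 ÷ 1 → quotient 7, remainder 0

[11; 1, 8, 6, 7]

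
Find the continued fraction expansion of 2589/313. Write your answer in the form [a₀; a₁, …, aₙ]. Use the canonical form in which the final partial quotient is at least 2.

[8; 3, 1, 2, 6, 1, 3]

Run the Euclidean algorithm, recording each quotient:
2589 ÷ 313 → quotient 8, remainder 85
313 ÷ 85 → quotient 3, remainder 58
85 ÷ 58 → quotient 1, remainder 27
58 ÷ 27 → quotient 2, remainder 4
27 ÷ 4 → quotient 6, remainder 3
4 ÷ 3 → quotient 1, remainder 1
3 ÷ 1 → quotient 3, remainder 0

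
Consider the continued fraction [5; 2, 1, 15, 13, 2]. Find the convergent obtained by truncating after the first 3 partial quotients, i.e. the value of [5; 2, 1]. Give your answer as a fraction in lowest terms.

Use the convergent recurrence hₖ = aₖ·hₖ₋₁ + hₖ₋₂ (and likewise for the denominators kₖ):
a_0 = 5: 5/1
a_1 = 2: 11/2
a_2 = 1: 16/3

16/3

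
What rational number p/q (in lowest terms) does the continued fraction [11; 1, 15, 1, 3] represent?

Start with 3.
1 + 1/(3/1) = 1 + 1/3 = 4/3
15 + 1/(4/3) = 15 + 3/4 = 63/4
1 + 1/(63/4) = 1 + 4/63 = 67/63
11 + 1/(67/63) = 11 + 63/67 = 800/67

800/67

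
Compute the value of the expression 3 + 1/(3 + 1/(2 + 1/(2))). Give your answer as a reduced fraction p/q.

56/17

Start with 2.
2 + 1/(2/1) = 2 + 1/2 = 5/2
3 + 1/(5/2) = 3 + 2/5 = 17/5
3 + 1/(17/5) = 3 + 5/17 = 56/17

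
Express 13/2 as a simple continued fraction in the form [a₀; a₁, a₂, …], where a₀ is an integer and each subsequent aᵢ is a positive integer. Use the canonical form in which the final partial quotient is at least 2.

Apply division with remainder until the remainder is 0:
13 ÷ 2 → quotient 6, remainder 1
2 ÷ 1 → quotient 2, remainder 0

[6; 2]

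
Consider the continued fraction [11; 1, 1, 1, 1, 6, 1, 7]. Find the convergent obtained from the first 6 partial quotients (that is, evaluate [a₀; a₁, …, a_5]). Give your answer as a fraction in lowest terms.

Start with 6.
1 + 1/(6/1) = 1 + 1/6 = 7/6
1 + 1/(7/6) = 1 + 6/7 = 13/7
1 + 1/(13/7) = 1 + 7/13 = 20/13
1 + 1/(20/13) = 1 + 13/20 = 33/20
11 + 1/(33/20) = 11 + 20/33 = 383/33

383/33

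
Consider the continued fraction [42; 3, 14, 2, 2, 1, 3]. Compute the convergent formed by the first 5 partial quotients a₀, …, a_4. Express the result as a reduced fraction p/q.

Starting at the tail and folding back:
Start with 2.
2 + 1/(2/1) = 2 + 1/2 = 5/2
14 + 1/(5/2) = 14 + 2/5 = 72/5
3 + 1/(72/5) = 3 + 5/72 = 221/72
42 + 1/(221/72) = 42 + 72/221 = 9354/221

9354/221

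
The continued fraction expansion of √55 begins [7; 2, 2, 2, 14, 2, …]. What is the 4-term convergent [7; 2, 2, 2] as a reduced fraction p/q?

89/12

a_0 = 7: 7/1
a_1 = 2: 15/2
a_2 = 2: 37/5
a_3 = 2: 89/12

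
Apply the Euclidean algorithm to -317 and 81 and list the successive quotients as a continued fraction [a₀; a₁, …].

[-4; 11, 1, 1, 3]

⌊-317/81⌋ = -4, remainder 7
⌊81/7⌋ = 11, remainder 4
⌊7/4⌋ = 1, remainder 3
⌊4/3⌋ = 1, remainder 1
⌊3/1⌋ = 3, remainder 0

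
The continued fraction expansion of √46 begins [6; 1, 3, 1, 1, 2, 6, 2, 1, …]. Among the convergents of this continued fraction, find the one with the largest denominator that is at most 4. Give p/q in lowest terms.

27/4

a_0 = 6: 6/1  (≤ bound)
a_1 = 1: 7/1  (≤ bound)
a_2 = 3: 27/4  (≤ bound)
a_3 = 1: 34/5  (> 4, stop)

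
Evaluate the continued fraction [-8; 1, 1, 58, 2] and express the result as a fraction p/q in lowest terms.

-1769/236

a_0 = -8: -8/1
a_1 = 1: -7/1
a_2 = 1: -15/2
a_3 = 58: -877/117
a_4 = 2: -1769/236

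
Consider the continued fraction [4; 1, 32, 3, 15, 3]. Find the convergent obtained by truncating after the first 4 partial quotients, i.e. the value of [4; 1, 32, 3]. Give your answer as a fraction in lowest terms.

Collapse the nested fraction from the inside out:
Start with 3.
32 + 1/(3/1) = 32 + 1/3 = 97/3
1 + 1/(97/3) = 1 + 3/97 = 100/97
4 + 1/(100/97) = 4 + 97/100 = 497/100

497/100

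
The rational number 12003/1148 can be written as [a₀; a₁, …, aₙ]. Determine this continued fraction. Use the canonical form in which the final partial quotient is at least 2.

12003 ÷ 1148 → quotient 10, remainder 523
1148 ÷ 523 → quotient 2, remainder 102
523 ÷ 102 → quotient 5, remainder 13
102 ÷ 13 → quotient 7, remainder 11
13 ÷ 11 → quotient 1, remainder 2
11 ÷ 2 → quotient 5, remainder 1
2 ÷ 1 → quotient 2, remainder 0

[10; 2, 5, 7, 1, 5, 2]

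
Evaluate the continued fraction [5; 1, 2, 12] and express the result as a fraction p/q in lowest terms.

210/37

a_0 = 5: 5/1
a_1 = 1: 6/1
a_2 = 2: 17/3
a_3 = 12: 210/37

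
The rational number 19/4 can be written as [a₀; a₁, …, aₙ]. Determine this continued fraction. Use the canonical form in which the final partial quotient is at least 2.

19 ÷ 4 → quotient 4, remainder 3
4 ÷ 3 → quotient 1, remainder 1
3 ÷ 1 → quotient 3, remainder 0

[4; 1, 3]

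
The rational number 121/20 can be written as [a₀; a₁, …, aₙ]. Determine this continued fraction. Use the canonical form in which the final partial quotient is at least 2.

121 = 6·20 + 1, so a_0 = 6
20 = 20·1 + 0, so a_1 = 20

[6; 20]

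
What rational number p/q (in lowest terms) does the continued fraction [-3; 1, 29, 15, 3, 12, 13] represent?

-453405/222994

Start with 13.
12 + 1/(13/1) = 12 + 1/13 = 157/13
3 + 1/(157/13) = 3 + 13/157 = 484/157
15 + 1/(484/157) = 15 + 157/484 = 7417/484
29 + 1/(7417/484) = 29 + 484/7417 = 215577/7417
1 + 1/(215577/7417) = 1 + 7417/215577 = 222994/215577
-3 + 1/(222994/215577) = -3 + 215577/222994 = -453405/222994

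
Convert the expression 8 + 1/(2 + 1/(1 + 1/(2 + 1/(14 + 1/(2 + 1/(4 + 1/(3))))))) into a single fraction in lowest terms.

28798/3439

Compute successive convergents:
a_0 = 8: 8/1
a_1 = 2: 17/2
a_2 = 1: 25/3
a_3 = 2: 67/8
a_4 = 14: 963/115
a_5 = 2: 1993/238
a_6 = 4: 8935/1067
a_7 = 3: 28798/3439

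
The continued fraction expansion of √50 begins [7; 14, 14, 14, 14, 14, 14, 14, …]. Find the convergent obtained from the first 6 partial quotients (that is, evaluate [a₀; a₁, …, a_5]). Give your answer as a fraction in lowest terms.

3880899/548842

a_0 = 7: 7/1
a_1 = 14: 99/14
a_2 = 14: 1393/197
a_3 = 14: 19601/2772
a_4 = 14: 275807/39005
a_5 = 14: 3880899/548842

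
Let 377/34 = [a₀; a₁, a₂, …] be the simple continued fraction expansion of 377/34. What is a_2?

3

⌊377/34⌋ = 11, remainder 3
⌊34/3⌋ = 11, remainder 1
⌊3/1⌋ = 3, remainder 0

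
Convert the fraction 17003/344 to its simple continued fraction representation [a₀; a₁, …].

[49; 2, 2, 1, 15, 1, 2]

17003 ÷ 344 → quotient 49, remainder 147
344 ÷ 147 → quotient 2, remainder 50
147 ÷ 50 → quotient 2, remainder 47
50 ÷ 47 → quotient 1, remainder 3
47 ÷ 3 → quotient 15, remainder 2
3 ÷ 2 → quotient 1, remainder 1
2 ÷ 1 → quotient 2, remainder 0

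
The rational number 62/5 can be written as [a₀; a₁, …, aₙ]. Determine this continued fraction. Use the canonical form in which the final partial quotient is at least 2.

Apply division with remainder until the remainder is 0:
⌊62/5⌋ = 12, remainder 2
⌊5/2⌋ = 2, remainder 1
⌊2/1⌋ = 2, remainder 0

[12; 2, 2]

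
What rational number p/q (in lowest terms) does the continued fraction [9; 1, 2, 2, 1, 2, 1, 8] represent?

a_0 = 9: 9/1
a_1 = 1: 10/1
a_2 = 2: 29/3
a_3 = 2: 68/7
a_4 = 1: 97/10
a_5 = 2: 262/27
a_6 = 1: 359/37
a_7 = 8: 3134/323

3134/323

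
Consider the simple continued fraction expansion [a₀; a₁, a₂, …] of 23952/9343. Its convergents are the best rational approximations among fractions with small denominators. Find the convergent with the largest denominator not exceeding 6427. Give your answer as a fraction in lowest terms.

a_0 = 2: 2/1  (≤ bound)
a_1 = 1: 3/1  (≤ bound)
a_2 = 1: 5/2  (≤ bound)
a_3 = 3: 18/7  (≤ bound)
a_4 = 2: 41/16  (≤ bound)
a_5 = 3: 141/55  (≤ bound)
a_6 = 56: 7937/3096  (≤ bound)
a_7 = 3: 23952/9343  (> 6427, stop)

7937/3096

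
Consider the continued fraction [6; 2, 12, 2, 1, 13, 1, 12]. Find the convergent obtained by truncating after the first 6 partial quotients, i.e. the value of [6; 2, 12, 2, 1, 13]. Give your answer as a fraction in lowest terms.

6824/1053

Start with 13.
1 + 1/(13/1) = 1 + 1/13 = 14/13
2 + 1/(14/13) = 2 + 13/14 = 41/14
12 + 1/(41/14) = 12 + 14/41 = 506/41
2 + 1/(506/41) = 2 + 41/506 = 1053/506
6 + 1/(1053/506) = 6 + 506/1053 = 6824/1053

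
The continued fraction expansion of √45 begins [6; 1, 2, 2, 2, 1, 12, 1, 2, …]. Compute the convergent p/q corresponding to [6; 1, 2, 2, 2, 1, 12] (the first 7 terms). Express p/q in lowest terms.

2046/305

Start with 12.
1 + 1/(12/1) = 1 + 1/12 = 13/12
2 + 1/(13/12) = 2 + 12/13 = 38/13
2 + 1/(38/13) = 2 + 13/38 = 89/38
2 + 1/(89/38) = 2 + 38/89 = 216/89
1 + 1/(216/89) = 1 + 89/216 = 305/216
6 + 1/(305/216) = 6 + 216/305 = 2046/305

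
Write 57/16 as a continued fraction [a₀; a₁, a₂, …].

⌊57/16⌋ = 3, remainder 9
⌊16/9⌋ = 1, remainder 7
⌊9/7⌋ = 1, remainder 2
⌊7/2⌋ = 3, remainder 1
⌊2/1⌋ = 2, remainder 0

[3; 1, 1, 3, 2]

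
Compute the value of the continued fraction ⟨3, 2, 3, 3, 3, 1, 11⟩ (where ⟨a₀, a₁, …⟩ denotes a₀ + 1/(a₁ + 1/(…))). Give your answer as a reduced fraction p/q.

Start with 11.
1 + 1/(11/1) = 1 + 1/11 = 12/11
3 + 1/(12/11) = 3 + 11/12 = 47/12
3 + 1/(47/12) = 3 + 12/47 = 153/47
3 + 1/(153/47) = 3 + 47/153 = 506/153
2 + 1/(506/153) = 2 + 153/506 = 1165/506
3 + 1/(1165/506) = 3 + 506/1165 = 4001/1165

4001/1165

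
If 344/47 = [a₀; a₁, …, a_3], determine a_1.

3

Repeatedly divide and take the remainder:
344 = 7·47 + 15, so a_0 = 7
47 = 3·15 + 2, so a_1 = 3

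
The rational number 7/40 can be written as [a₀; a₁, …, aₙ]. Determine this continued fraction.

⌊7/40⌋ = 0, remainder 7
⌊40/7⌋ = 5, remainder 5
⌊7/5⌋ = 1, remainder 2
⌊5/2⌋ = 2, remainder 1
⌊2/1⌋ = 2, remainder 0

[0; 5, 1, 2, 2]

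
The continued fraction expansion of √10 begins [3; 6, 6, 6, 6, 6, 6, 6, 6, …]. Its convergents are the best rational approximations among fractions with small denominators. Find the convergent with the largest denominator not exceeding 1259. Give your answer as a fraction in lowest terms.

721/228

a_0 = 3: 3/1  (≤ bound)
a_1 = 6: 19/6  (≤ bound)
a_2 = 6: 117/37  (≤ bound)
a_3 = 6: 721/228  (≤ bound)
a_4 = 6: 4443/1405  (> 1259, stop)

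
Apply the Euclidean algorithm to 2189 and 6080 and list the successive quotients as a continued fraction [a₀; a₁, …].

[0; 2, 1, 3, 2, 48, 5]

2189 = 0·6080 + 2189, so a_0 = 0
6080 = 2·2189 + 1702, so a_1 = 2
2189 = 1·1702 + 487, so a_2 = 1
1702 = 3·487 + 241, so a_3 = 3
487 = 2·241 + 5, so a_4 = 2
241 = 48·5 + 1, so a_5 = 48
5 = 5·1 + 0, so a_6 = 5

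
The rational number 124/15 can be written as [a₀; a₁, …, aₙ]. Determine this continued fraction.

124 = 8·15 + 4, so a_0 = 8
15 = 3·4 + 3, so a_1 = 3
4 = 1·3 + 1, so a_2 = 1
3 = 3·1 + 0, so a_3 = 3

[8; 3, 1, 3]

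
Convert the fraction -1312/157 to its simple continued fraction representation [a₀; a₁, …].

[-9; 1, 1, 1, 4, 11]

-1312 ÷ 157 → quotient -9, remainder 101
157 ÷ 101 → quotient 1, remainder 56
101 ÷ 56 → quotient 1, remainder 45
56 ÷ 45 → quotient 1, remainder 11
45 ÷ 11 → quotient 4, remainder 1
11 ÷ 1 → quotient 11, remainder 0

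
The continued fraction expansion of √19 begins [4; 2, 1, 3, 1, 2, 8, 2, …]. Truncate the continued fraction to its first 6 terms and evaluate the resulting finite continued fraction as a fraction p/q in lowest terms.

Compute successive convergents:
a_0 = 4: 4/1
a_1 = 2: 9/2
a_2 = 1: 13/3
a_3 = 3: 48/11
a_4 = 1: 61/14
a_5 = 2: 170/39

170/39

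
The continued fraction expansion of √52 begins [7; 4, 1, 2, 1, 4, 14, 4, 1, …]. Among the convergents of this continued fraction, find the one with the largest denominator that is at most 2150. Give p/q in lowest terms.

9223/1279

a_0 = 7: 7/1  (≤ bound)
a_1 = 4: 29/4  (≤ bound)
a_2 = 1: 36/5  (≤ bound)
a_3 = 2: 101/14  (≤ bound)
a_4 = 1: 137/19  (≤ bound)
a_5 = 4: 649/90  (≤ bound)
a_6 = 14: 9223/1279  (≤ bound)
a_7 = 4: 37541/5206  (> 2150, stop)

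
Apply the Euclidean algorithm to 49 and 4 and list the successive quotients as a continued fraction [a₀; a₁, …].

Run the Euclidean algorithm, recording each quotient:
49 = 12·4 + 1, so a_0 = 12
4 = 4·1 + 0, so a_1 = 4

[12; 4]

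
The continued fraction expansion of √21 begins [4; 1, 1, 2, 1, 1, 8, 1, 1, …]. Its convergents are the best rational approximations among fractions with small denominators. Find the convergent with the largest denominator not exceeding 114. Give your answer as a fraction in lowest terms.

472/103

a_0 = 4: 4/1  (≤ bound)
a_1 = 1: 5/1  (≤ bound)
a_2 = 1: 9/2  (≤ bound)
a_3 = 2: 23/5  (≤ bound)
a_4 = 1: 32/7  (≤ bound)
a_5 = 1: 55/12  (≤ bound)
a_6 = 8: 472/103  (≤ bound)
a_7 = 1: 527/115  (> 114, stop)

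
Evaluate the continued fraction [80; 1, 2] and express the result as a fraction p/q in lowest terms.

242/3

Start with 2.
1 + 1/(2/1) = 1 + 1/2 = 3/2
80 + 1/(3/2) = 80 + 2/3 = 242/3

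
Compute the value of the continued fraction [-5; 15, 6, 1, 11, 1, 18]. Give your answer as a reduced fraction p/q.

-127252/25791

a_0 = -5: -5/1
a_1 = 15: -74/15
a_2 = 6: -449/91
a_3 = 1: -523/106
a_4 = 11: -6202/1257
a_5 = 1: -6725/1363
a_6 = 18: -127252/25791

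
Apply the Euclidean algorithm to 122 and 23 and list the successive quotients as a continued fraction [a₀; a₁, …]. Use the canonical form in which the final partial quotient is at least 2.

[5; 3, 3, 2]

122 ÷ 23 → quotient 5, remainder 7
23 ÷ 7 → quotient 3, remainder 2
7 ÷ 2 → quotient 3, remainder 1
2 ÷ 1 → quotient 2, remainder 0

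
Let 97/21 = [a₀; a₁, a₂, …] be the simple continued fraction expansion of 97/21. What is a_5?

⌊97/21⌋ = 4, remainder 13
⌊21/13⌋ = 1, remainder 8
⌊13/8⌋ = 1, remainder 5
⌊8/5⌋ = 1, remainder 3
⌊5/3⌋ = 1, remainder 2
⌊3/2⌋ = 1, remainder 1

1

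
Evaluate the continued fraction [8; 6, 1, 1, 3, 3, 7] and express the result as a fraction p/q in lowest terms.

a_0 = 8: 8/1
a_1 = 6: 49/6
a_2 = 1: 57/7
a_3 = 1: 106/13
a_4 = 3: 375/46
a_5 = 3: 1231/151
a_6 = 7: 8992/1103

8992/1103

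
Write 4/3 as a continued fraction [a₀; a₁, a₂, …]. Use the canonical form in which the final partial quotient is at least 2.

[1; 3]

Apply division with remainder until the remainder is 0:
⌊4/3⌋ = 1, remainder 1
⌊3/1⌋ = 3, remainder 0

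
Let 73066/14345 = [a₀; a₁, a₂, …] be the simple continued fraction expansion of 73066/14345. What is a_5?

3

73066 ÷ 14345 → quotient 5, remainder 1341
14345 ÷ 1341 → quotient 10, remainder 935
1341 ÷ 935 → quotient 1, remainder 406
935 ÷ 406 → quotient 2, remainder 123
406 ÷ 123 → quotient 3, remainder 37
123 ÷ 37 → quotient 3, remainder 12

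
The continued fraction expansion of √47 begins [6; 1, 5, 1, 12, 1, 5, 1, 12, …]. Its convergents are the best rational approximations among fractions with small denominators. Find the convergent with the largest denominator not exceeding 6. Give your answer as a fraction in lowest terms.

41/6

List convergents until the denominator exceeds the bound:
a_0 = 6: 6/1  (≤ bound)
a_1 = 1: 7/1  (≤ bound)
a_2 = 5: 41/6  (≤ bound)
a_3 = 1: 48/7  (> 6, stop)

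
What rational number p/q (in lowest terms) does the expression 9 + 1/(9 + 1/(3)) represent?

Collapse the nested fraction from the inside out:
Start with 3.
9 + 1/(3/1) = 9 + 1/3 = 28/3
9 + 1/(28/3) = 9 + 3/28 = 255/28

255/28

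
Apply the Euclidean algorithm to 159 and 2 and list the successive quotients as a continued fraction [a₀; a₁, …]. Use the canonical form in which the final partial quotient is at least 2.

[79; 2]

159 ÷ 2 → quotient 79, remainder 1
2 ÷ 1 → quotient 2, remainder 0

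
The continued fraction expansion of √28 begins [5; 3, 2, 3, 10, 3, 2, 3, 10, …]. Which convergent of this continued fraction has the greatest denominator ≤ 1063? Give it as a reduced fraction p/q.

a_0 = 5: 5/1  (≤ bound)
a_1 = 3: 16/3  (≤ bound)
a_2 = 2: 37/7  (≤ bound)
a_3 = 3: 127/24  (≤ bound)
a_4 = 10: 1307/247  (≤ bound)
a_5 = 3: 4048/765  (≤ bound)
a_6 = 2: 9403/1777  (> 1063, stop)

4048/765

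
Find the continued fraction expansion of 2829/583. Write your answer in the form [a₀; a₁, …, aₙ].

[4; 1, 5, 1, 3, 1, 1, 9]

Run the Euclidean algorithm, recording each quotient:
2829 ÷ 583 → quotient 4, remainder 497
583 ÷ 497 → quotient 1, remainder 86
497 ÷ 86 → quotient 5, remainder 67
86 ÷ 67 → quotient 1, remainder 19
67 ÷ 19 → quotient 3, remainder 10
19 ÷ 10 → quotient 1, remainder 9
10 ÷ 9 → quotient 1, remainder 1
9 ÷ 1 → quotient 9, remainder 0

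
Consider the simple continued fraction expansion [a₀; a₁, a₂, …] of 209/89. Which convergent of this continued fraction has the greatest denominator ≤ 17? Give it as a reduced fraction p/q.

a_0 = 2: 2/1  (≤ bound)
a_1 = 2: 5/2  (≤ bound)
a_2 = 1: 7/3  (≤ bound)
a_3 = 6: 47/20  (> 17, stop)

7/3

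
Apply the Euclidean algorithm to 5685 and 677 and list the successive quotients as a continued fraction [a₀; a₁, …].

[8; 2, 1, 1, 14, 2, 4]

5685 = 8·677 + 269, so a_0 = 8
677 = 2·269 + 139, so a_1 = 2
269 = 1·139 + 130, so a_2 = 1
139 = 1·130 + 9, so a_3 = 1
130 = 14·9 + 4, so a_4 = 14
9 = 2·4 + 1, so a_5 = 2
4 = 4·1 + 0, so a_6 = 4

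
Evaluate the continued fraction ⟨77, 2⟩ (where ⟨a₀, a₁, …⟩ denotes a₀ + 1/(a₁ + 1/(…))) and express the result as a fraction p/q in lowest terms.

Work from the innermost term outward:
Start with 2.
77 + 1/(2/1) = 77 + 1/2 = 155/2

155/2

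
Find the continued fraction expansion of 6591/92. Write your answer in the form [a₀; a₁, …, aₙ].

Run the Euclidean algorithm, recording each quotient:
6591 = 71·92 + 59, so a_0 = 71
92 = 1·59 + 33, so a_1 = 1
59 = 1·33 + 26, so a_2 = 1
33 = 1·26 + 7, so a_3 = 1
26 = 3·7 + 5, so a_4 = 3
7 = 1·5 + 2, so a_5 = 1
5 = 2·2 + 1, so a_6 = 2
2 = 2·1 + 0, so a_7 = 2

[71; 1, 1, 1, 3, 1, 2, 2]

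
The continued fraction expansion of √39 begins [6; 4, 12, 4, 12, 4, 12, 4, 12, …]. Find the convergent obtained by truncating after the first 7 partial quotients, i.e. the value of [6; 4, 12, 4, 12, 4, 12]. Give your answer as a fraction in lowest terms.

764394/122401

Collapse the nested fraction from the inside out:
Start with 12.
4 + 1/(12/1) = 4 + 1/12 = 49/12
12 + 1/(49/12) = 12 + 12/49 = 600/49
4 + 1/(600/49) = 4 + 49/600 = 2449/600
12 + 1/(2449/600) = 12 + 600/2449 = 29988/2449
4 + 1/(29988/2449) = 4 + 2449/29988 = 122401/29988
6 + 1/(122401/29988) = 6 + 29988/122401 = 764394/122401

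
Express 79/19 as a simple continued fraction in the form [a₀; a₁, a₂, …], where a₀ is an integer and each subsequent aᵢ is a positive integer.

[4; 6, 3]

Run the Euclidean algorithm, recording each quotient:
⌊79/19⌋ = 4, remainder 3
⌊19/3⌋ = 6, remainder 1
⌊3/1⌋ = 3, remainder 0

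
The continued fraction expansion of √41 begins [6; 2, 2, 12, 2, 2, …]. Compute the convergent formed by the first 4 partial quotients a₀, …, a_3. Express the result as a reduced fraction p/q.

397/62

Use the convergent recurrence hₖ = aₖ·hₖ₋₁ + hₖ₋₂ (and likewise for the denominators kₖ):
a_0 = 6: 6/1
a_1 = 2: 13/2
a_2 = 2: 32/5
a_3 = 12: 397/62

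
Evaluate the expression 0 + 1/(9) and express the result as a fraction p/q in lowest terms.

Start with 9.
0 + 1/(9/1) = 0 + 1/9 = 1/9

1/9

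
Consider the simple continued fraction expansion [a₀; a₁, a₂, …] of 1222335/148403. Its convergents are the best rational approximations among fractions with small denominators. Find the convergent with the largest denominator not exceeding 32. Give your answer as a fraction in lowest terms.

List convergents until the denominator exceeds the bound:
a_0 = 8: 8/1  (≤ bound)
a_1 = 4: 33/4  (≤ bound)
a_2 = 4: 140/17  (≤ bound)
a_3 = 2: 313/38  (> 32, stop)

140/17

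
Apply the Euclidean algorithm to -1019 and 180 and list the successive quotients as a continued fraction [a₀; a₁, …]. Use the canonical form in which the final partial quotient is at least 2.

[-6; 2, 1, 19, 3]

-1019 = -6·180 + 61, so a_0 = -6
180 = 2·61 + 58, so a_1 = 2
61 = 1·58 + 3, so a_2 = 1
58 = 19·3 + 1, so a_3 = 19
3 = 3·1 + 0, so a_4 = 3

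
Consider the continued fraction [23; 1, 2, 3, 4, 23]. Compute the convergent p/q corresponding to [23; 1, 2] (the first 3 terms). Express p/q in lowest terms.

71/3

Start with 2.
1 + 1/(2/1) = 1 + 1/2 = 3/2
23 + 1/(3/2) = 23 + 2/3 = 71/3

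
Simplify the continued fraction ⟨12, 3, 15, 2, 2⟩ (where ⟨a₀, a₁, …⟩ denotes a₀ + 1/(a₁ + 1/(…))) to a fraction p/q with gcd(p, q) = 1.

a_0 = 12: 12/1
a_1 = 3: 37/3
a_2 = 15: 567/46
a_3 = 2: 1171/95
a_4 = 2: 2909/236

2909/236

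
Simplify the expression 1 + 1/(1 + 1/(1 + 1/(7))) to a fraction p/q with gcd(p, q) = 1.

23/15

a_0 = 1: 1/1
a_1 = 1: 2/1
a_2 = 1: 3/2
a_3 = 7: 23/15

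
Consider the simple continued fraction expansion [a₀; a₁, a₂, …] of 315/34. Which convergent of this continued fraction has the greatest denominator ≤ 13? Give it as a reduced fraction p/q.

37/4

a_0 = 9: 9/1  (≤ bound)
a_1 = 3: 28/3  (≤ bound)
a_2 = 1: 37/4  (≤ bound)
a_3 = 3: 139/15  (> 13, stop)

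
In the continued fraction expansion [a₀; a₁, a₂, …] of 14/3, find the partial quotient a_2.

Repeatedly divide and take the remainder:
⌊14/3⌋ = 4, remainder 2
⌊3/2⌋ = 1, remainder 1
⌊2/1⌋ = 2, remainder 0

2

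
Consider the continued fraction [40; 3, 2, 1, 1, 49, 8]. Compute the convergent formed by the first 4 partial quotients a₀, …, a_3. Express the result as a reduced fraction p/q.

Starting at the tail and folding back:
Start with 1.
2 + 1/(1/1) = 2 + 1/1 = 3/1
3 + 1/(3/1) = 3 + 1/3 = 10/3
40 + 1/(10/3) = 40 + 3/10 = 403/10

403/10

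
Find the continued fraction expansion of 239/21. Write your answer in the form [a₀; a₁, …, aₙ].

[11; 2, 1, 1, 1, 2]

Run the Euclidean algorithm, recording each quotient:
239 = 11·21 + 8, so a_0 = 11
21 = 2·8 + 5, so a_1 = 2
8 = 1·5 + 3, so a_2 = 1
5 = 1·3 + 2, so a_3 = 1
3 = 1·2 + 1, so a_4 = 1
2 = 2·1 + 0, so a_5 = 2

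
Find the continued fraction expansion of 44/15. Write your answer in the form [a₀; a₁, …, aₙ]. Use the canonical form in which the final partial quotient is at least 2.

44 = 2·15 + 14, so a_0 = 2
15 = 1·14 + 1, so a_1 = 1
14 = 14·1 + 0, so a_2 = 14

[2; 1, 14]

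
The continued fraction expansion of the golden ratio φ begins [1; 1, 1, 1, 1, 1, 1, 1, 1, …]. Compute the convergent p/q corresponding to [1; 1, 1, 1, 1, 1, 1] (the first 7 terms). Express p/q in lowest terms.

21/13

Work from the innermost term outward:
Start with 1.
1 + 1/(1/1) = 1 + 1/1 = 2/1
1 + 1/(2/1) = 1 + 1/2 = 3/2
1 + 1/(3/2) = 1 + 2/3 = 5/3
1 + 1/(5/3) = 1 + 3/5 = 8/5
1 + 1/(8/5) = 1 + 5/8 = 13/8
1 + 1/(13/8) = 1 + 8/13 = 21/13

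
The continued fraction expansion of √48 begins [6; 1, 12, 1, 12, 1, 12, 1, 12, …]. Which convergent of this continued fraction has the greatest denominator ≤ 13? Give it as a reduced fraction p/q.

90/13

a_0 = 6: 6/1  (≤ bound)
a_1 = 1: 7/1  (≤ bound)
a_2 = 12: 90/13  (≤ bound)
a_3 = 1: 97/14  (> 13, stop)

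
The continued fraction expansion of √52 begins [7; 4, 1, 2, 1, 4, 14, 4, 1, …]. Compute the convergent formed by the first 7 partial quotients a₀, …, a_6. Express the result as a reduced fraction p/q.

Starting at the tail and folding back:
Start with 14.
4 + 1/(14/1) = 4 + 1/14 = 57/14
1 + 1/(57/14) = 1 + 14/57 = 71/57
2 + 1/(71/57) = 2 + 57/71 = 199/71
1 + 1/(199/71) = 1 + 71/199 = 270/199
4 + 1/(270/199) = 4 + 199/270 = 1279/270
7 + 1/(1279/270) = 7 + 270/1279 = 9223/1279

9223/1279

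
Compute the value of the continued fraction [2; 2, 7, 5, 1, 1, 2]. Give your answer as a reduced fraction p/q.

a_0 = 2: 2/1
a_1 = 2: 5/2
a_2 = 7: 37/15
a_3 = 5: 190/77
a_4 = 1: 227/92
a_5 = 1: 417/169
a_6 = 2: 1061/430

1061/430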